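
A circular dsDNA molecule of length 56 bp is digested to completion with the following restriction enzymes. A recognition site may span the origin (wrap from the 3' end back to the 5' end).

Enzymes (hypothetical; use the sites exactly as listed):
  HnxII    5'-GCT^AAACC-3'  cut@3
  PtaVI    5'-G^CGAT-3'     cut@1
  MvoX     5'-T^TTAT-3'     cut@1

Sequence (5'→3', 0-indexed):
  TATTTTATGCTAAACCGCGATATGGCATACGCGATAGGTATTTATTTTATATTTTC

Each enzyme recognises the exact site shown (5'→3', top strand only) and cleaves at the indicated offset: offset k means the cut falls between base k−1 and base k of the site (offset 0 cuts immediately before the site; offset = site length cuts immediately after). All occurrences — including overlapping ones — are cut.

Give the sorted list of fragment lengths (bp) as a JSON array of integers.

[5,6,7,10,14,14]

Per-enzyme occurrences:
  HnxII GCTAAACC/3: at [8] ⇒ [11]
  PtaVI GCGAT/1: at [16, 30] ⇒ [17, 31]
  MvoX TTTAT/1: at [3, 40, 45] ⇒ [4, 41, 46]

Pooled cuts: [4, 11, 17, 31, 41, 46]

Fragments:
  4→11: 7 bp
  11→17: 6 bp
  17→31: 14 bp
  31→41: 10 bp
  41→46: 5 bp
  46→4 (wrap): 56-46+4 = 14 bp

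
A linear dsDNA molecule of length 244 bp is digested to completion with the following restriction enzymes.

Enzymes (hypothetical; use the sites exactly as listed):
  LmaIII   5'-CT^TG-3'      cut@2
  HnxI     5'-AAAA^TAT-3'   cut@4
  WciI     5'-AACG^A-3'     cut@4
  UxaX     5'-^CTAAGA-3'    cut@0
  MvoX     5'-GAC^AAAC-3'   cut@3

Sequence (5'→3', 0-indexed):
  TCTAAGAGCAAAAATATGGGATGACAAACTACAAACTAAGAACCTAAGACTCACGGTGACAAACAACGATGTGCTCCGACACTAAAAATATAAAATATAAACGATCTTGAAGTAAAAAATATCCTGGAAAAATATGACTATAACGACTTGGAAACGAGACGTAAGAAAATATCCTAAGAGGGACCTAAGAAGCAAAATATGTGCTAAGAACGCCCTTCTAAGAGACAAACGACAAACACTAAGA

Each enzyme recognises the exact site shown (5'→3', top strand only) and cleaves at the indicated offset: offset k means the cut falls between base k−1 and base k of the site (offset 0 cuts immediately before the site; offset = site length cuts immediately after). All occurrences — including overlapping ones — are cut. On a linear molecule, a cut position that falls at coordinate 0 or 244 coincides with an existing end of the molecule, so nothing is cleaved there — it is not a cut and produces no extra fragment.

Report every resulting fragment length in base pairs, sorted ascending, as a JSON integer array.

[1,2,3,4,4,5,5,6,6,7,8,8,8,8,9,10,11,11,12,13,13,13,13,13,14,17,20]

Scan for sites:
  LmaIII CTTG/2: at [105, 146] ⇒ [107, 148]
  HnxI AAAATAT/4: at [10, 84, 91, 115, 128, 165, 193] ⇒ [14, 88, 95, 119, 132, 169, 197]
  WciI AACGA/4: at [64, 99, 141, 152, 227] ⇒ [68, 103, 145, 156, 231]
  UxaX CTAAGA/0: at [1, 35, 43, 173, 184, 203, 217, 238] ⇒ [1, 35, 43, 173, 184, 203, 217, 238]
  MvoX GACAAAC/3: at [22, 57, 223, 230] ⇒ [25, 60, 226, 233]

All cut coordinates (distinct, sorted): [1, 14, 25, 35, 43, 60, 68, 88, 95, 103, 107, 119, 132, 145, 148, 156, 169, 173, 184, 197, 203, 217, 226, 231, 233, 238]

Fragments:
  [0,1): 1 bp
  [1,14): 13 bp
  [14,25): 11 bp
  [25,35): 10 bp
  [35,43): 8 bp
  [43,60): 17 bp
  [60,68): 8 bp
  [68,88): 20 bp
  [88,95): 7 bp
  [95,103): 8 bp
  [103,107): 4 bp
  [107,119): 12 bp
  [119,132): 13 bp
  [132,145): 13 bp
  [145,148): 3 bp
  [148,156): 8 bp
  [156,169): 13 bp
  [169,173): 4 bp
  [173,184): 11 bp
  [184,197): 13 bp
  [197,203): 6 bp
  [203,217): 14 bp
  [217,226): 9 bp
  [226,231): 5 bp
  [231,233): 2 bp
  [233,238): 5 bp
  [238,244): 6 bp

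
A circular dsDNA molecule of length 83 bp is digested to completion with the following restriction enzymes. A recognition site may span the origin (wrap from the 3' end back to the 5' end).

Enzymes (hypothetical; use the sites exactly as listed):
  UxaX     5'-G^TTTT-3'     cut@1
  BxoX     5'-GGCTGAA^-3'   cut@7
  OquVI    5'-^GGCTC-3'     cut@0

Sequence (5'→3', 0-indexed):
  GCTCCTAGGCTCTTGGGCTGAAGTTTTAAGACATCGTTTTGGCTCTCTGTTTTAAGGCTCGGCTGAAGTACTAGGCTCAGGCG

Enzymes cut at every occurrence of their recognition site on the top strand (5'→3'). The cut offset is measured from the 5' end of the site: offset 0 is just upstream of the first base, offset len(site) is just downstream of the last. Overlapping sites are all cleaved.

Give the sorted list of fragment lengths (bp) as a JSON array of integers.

[1,4,6,6,8,9,9,12,13,15]

Site scan:
  UxaX (GTTTT, off=1): starts [22, 35, 48] → cuts [23, 36, 49]
  BxoX (GGCTGAA, off=7): starts [15, 60] → cuts [22, 67]
  OquVI (GGCTC, off=0): starts [7, 40, 55, 73, 82] → cuts [7, 40, 55, 73, 82]

All cut coordinates (distinct, sorted): [7, 22, 23, 36, 40, 49, 55, 67, 73, 82]

Fragments:
  7→22: 15 bp
  22→23: 1 bp
  23→36: 13 bp
  36→40: 4 bp
  40→49: 9 bp
  49→55: 6 bp
  55→67: 12 bp
  67→73: 6 bp
  73→82: 9 bp
  82→7 (wrap): 83-82+7 = 8 bp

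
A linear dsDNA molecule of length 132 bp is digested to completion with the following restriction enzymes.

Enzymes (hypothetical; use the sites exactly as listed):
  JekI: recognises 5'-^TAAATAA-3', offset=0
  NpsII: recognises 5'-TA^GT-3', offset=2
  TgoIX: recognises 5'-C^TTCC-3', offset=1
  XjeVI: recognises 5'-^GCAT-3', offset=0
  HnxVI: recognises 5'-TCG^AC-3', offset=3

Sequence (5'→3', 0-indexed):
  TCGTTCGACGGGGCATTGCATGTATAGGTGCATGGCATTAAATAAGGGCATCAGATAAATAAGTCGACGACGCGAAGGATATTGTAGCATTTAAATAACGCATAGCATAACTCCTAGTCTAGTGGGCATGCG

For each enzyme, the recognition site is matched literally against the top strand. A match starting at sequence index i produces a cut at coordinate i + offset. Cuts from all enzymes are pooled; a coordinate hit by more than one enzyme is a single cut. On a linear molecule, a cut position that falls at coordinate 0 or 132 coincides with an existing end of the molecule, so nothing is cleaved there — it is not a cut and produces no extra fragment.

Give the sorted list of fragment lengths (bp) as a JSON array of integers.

[4,4,5,5,5,5,5,5,7,7,8,8,9,11,12,12,20]

Scan for sites:
  JekI (TAAATAA, off=0): starts [38, 55, 91] → cuts [38, 55, 91]
  NpsII (TAGT, off=2): starts [114, 119] → cuts [116, 121]
  TgoIX (CTTCC, off=1): no sites
  XjeVI (GCAT, off=0): starts [12, 17, 29, 34, 47, 86, 99, 104, 125] → cuts [12, 17, 29, 34, 47, 86, 99, 104, 125]
  HnxVI (TCGAC, off=3): starts [4, 63] → cuts [7, 66]

All cut coordinates (distinct, sorted): [7, 12, 17, 29, 34, 38, 47, 55, 66, 86, 91, 99, 104, 116, 121, 125]

Fragments:
  [0,7): 7 bp
  [7,12): 5 bp
  [12,17): 5 bp
  [17,29): 12 bp
  [29,34): 5 bp
  [34,38): 4 bp
  [38,47): 9 bp
  [47,55): 8 bp
  [55,66): 11 bp
  [66,86): 20 bp
  [86,91): 5 bp
  [91,99): 8 bp
  [99,104): 5 bp
  [104,116): 12 bp
  [116,121): 5 bp
  [121,125): 4 bp
  [125,132): 7 bp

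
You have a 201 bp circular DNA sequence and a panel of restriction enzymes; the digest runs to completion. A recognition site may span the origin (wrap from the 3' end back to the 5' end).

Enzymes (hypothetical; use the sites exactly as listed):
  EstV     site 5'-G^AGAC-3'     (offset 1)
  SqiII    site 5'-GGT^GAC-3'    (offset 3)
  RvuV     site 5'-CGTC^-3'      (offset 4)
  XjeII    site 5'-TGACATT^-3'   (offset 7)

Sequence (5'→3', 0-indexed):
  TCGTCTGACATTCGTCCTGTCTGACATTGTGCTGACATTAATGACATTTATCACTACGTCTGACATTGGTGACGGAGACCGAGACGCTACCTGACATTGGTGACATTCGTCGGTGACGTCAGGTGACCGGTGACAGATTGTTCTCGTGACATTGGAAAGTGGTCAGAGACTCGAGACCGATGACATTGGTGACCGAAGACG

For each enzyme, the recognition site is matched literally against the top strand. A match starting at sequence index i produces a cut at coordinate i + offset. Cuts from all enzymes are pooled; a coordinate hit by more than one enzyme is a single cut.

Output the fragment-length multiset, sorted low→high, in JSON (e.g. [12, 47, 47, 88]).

[3,3,3,3,3,4,4,4,5,6,6,6,7,7,7,7,9,11,12,12,13,13,14,17,22]

Scan for sites:
  EstV GAGAC/1: at [74, 80, 165, 172] ⇒ [75, 81, 166, 173]
  SqiII GGTGAC/3: at [67, 98, 111, 121, 128, 187] ⇒ [70, 101, 114, 124, 131, 190]
  RvuV CGTC/4: at [1, 12, 56, 107, 116, 199] ⇒ [2, 5, 16, 60, 111, 120]
  XjeII TGACATT/7: at [5, 21, 32, 41, 60, 91, 100, 146, 180] ⇒ [12, 28, 39, 48, 67, 98, 107, 153, 187]

Pooled cuts: [2, 5, 12, 16, 28, 39, 48, 60, 67, 70, 75, 81, 98, 101, 107, 111, 114, 120, 124, 131, 153, 166, 173, 187, 190]

Fragments:
  2→5: 3 bp
  5→12: 7 bp
  12→16: 4 bp
  16→28: 12 bp
  28→39: 11 bp
  39→48: 9 bp
  48→60: 12 bp
  60→67: 7 bp
  67→70: 3 bp
  70→75: 5 bp
  75→81: 6 bp
  81→98: 17 bp
  98→101: 3 bp
  101→107: 6 bp
  107→111: 4 bp
  111→114: 3 bp
  114→120: 6 bp
  120→124: 4 bp
  124→131: 7 bp
  131→153: 22 bp
  153→166: 13 bp
  166→173: 7 bp
  173→187: 14 bp
  187→190: 3 bp
  190→2 (wrap): 201-190+2 = 13 bp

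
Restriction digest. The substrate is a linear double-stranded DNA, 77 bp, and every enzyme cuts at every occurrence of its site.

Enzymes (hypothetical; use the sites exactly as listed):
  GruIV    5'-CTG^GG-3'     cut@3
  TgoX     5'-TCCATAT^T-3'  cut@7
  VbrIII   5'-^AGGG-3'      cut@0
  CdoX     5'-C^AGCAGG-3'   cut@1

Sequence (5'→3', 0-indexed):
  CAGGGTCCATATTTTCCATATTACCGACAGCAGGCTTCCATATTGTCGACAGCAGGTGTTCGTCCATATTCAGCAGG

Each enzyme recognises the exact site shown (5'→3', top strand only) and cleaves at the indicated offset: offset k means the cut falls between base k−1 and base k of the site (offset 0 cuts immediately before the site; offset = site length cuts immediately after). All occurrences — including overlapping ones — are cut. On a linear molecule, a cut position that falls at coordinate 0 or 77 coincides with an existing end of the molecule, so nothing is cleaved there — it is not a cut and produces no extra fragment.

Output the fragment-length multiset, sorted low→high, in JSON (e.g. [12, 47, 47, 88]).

[1,2,6,7,7,9,11,15,19]

Site scan:
  GruIV (CTGGG, off=3): no sites
  TgoX (TCCATATT, off=7): starts [5, 14, 36, 62] → cuts [12, 21, 43, 69]
  VbrIII (AGGG, off=0): starts [1] → cuts [1]
  CdoX (CAGCAGG, off=1): starts [27, 49, 70] → cuts [28, 50, 71]

Pooled cuts: [1, 12, 21, 28, 43, 50, 69, 71]

Fragment lengths:
  [0,1): 1 bp
  [1,12): 11 bp
  [12,21): 9 bp
  [21,28): 7 bp
  [28,43): 15 bp
  [43,50): 7 bp
  [50,69): 19 bp
  [69,71): 2 bp
  [71,77): 6 bp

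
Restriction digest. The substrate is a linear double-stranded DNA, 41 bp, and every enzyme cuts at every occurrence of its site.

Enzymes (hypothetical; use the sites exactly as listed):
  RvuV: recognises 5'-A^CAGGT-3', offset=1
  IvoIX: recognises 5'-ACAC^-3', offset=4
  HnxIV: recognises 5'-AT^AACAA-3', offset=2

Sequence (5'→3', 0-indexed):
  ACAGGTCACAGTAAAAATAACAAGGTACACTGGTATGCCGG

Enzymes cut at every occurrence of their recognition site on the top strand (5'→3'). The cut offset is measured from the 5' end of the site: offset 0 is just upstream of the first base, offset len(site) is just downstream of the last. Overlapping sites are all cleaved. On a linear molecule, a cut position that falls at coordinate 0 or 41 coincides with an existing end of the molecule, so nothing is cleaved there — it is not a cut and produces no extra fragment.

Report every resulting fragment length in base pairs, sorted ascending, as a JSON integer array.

Scan for sites:
  RvuV ACAGGT/1: at [0] ⇒ [1]
  IvoIX ACAC/4: at [26] ⇒ [30]
  HnxIV ATAACAA/2: at [16] ⇒ [18]

All cut coordinates (distinct, sorted): [1, 18, 30]

Fragment lengths:
  [0,1): 1 bp
  [1,18): 17 bp
  [18,30): 12 bp
  [30,41): 11 bp

[1,11,12,17]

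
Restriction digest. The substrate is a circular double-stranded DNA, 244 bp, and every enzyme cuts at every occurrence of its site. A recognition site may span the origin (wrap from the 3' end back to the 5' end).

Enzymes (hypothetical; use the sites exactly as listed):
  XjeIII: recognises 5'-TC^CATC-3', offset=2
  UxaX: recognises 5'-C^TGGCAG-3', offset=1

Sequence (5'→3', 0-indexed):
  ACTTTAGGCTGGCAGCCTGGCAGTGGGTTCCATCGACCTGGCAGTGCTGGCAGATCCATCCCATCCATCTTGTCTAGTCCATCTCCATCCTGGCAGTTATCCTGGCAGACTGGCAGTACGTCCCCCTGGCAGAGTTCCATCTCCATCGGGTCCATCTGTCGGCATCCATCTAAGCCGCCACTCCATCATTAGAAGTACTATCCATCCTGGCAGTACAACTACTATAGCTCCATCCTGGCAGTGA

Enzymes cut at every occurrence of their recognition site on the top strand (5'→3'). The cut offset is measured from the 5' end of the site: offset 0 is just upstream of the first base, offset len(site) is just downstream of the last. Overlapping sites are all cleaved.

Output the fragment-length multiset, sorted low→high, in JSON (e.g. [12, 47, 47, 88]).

[5,5,5,6,6,8,8,8,9,9,9,9,11,12,13,14,14,16,17,18,19,23]

Per-enzyme occurrences:
  XjeIII TCCATC/2: at [28, 54, 63, 77, 83, 135, 141, 150, 164, 181, 200, 228] ⇒ [30, 56, 65, 79, 85, 137, 143, 152, 166, 183, 202, 230]
  UxaX CTGGCAG/1: at [8, 16, 37, 46, 89, 101, 109, 125, 206, 234] ⇒ [9, 17, 38, 47, 90, 102, 110, 126, 207, 235]

Pooled cuts: [9, 17, 30, 38, 47, 56, 65, 79, 85, 90, 102, 110, 126, 137, 143, 152, 166, 183, 202, 207, 230, 235]

Fragment lengths:
  9→17: 8 bp
  17→30: 13 bp
  30→38: 8 bp
  38→47: 9 bp
  47→56: 9 bp
  56→65: 9 bp
  65→79: 14 bp
  79→85: 6 bp
  85→90: 5 bp
  90→102: 12 bp
  102→110: 8 bp
  110→126: 16 bp
  126→137: 11 bp
  137→143: 6 bp
  143→152: 9 bp
  152→166: 14 bp
  166→183: 17 bp
  183→202: 19 bp
  202→207: 5 bp
  207→230: 23 bp
  230→235: 5 bp
  235→9 (wrap): 244-235+9 = 18 bp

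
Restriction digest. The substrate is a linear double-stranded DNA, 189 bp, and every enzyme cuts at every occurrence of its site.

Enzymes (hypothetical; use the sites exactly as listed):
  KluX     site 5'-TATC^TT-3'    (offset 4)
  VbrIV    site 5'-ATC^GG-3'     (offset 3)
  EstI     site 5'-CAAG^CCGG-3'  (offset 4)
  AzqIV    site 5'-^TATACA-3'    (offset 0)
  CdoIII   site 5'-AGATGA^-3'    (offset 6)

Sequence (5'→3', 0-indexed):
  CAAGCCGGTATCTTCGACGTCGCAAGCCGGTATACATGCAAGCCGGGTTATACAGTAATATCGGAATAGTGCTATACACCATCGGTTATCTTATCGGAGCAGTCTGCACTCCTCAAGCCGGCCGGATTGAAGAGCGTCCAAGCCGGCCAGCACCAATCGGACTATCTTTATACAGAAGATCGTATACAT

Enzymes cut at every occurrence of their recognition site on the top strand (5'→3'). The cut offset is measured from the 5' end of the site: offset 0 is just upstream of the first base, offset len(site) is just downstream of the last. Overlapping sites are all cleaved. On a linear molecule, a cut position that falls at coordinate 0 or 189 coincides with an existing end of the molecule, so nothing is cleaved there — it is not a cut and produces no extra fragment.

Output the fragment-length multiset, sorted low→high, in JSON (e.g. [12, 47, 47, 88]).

[2,4,4,5,6,7,7,8,8,10,11,12,14,14,14,16,22,25]

Scan for sites:
  KluX TATCTT/4: at [8, 86, 162] ⇒ [12, 90, 166]
  VbrIV ATCGG/3: at [59, 80, 92, 155] ⇒ [62, 83, 95, 158]
  EstI CAAGCCGG/4: at [0, 22, 38, 113, 138] ⇒ [4, 26, 42, 117, 142]
  AzqIV TATACA/0: at [30, 48, 72, 168, 182] ⇒ [30, 48, 72, 168, 182]
  CdoIII (AGATGA, off=6): no sites

All cut coordinates (distinct, sorted): [4, 12, 26, 30, 42, 48, 62, 72, 83, 90, 95, 117, 142, 158, 166, 168, 182]

Fragments:
  [0,4): 4 bp
  [4,12): 8 bp
  [12,26): 14 bp
  [26,30): 4 bp
  [30,42): 12 bp
  [42,48): 6 bp
  [48,62): 14 bp
  [62,72): 10 bp
  [72,83): 11 bp
  [83,90): 7 bp
  [90,95): 5 bp
  [95,117): 22 bp
  [117,142): 25 bp
  [142,158): 16 bp
  [158,166): 8 bp
  [166,168): 2 bp
  [168,182): 14 bp
  [182,189): 7 bp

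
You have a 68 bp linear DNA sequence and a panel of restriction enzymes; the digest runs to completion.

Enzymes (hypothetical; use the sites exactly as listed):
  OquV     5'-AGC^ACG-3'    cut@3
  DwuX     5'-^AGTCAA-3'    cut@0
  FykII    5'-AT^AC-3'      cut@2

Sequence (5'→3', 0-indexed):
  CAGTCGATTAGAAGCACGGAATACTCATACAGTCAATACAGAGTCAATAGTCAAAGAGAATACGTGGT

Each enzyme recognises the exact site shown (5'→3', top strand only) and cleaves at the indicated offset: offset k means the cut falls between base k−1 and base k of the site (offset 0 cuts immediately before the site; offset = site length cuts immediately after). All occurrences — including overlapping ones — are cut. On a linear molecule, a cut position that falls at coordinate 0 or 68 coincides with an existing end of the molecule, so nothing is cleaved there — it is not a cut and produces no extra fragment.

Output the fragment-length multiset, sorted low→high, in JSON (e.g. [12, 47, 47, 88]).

Scan for sites:
  OquV (AGCACG, off=3): starts [12] → cuts [15]
  DwuX (AGTCAA, off=0): starts [30, 41, 48] → cuts [30, 41, 48]
  FykII (ATAC, off=2): starts [20, 26, 35, 59] → cuts [22, 28, 37, 61]

Pooled cuts: [15, 22, 28, 30, 37, 41, 48, 61]

Fragment lengths:
  [0,15): 15 bp
  [15,22): 7 bp
  [22,28): 6 bp
  [28,30): 2 bp
  [30,37): 7 bp
  [37,41): 4 bp
  [41,48): 7 bp
  [48,61): 13 bp
  [61,68): 7 bp

[2,4,6,7,7,7,7,13,15]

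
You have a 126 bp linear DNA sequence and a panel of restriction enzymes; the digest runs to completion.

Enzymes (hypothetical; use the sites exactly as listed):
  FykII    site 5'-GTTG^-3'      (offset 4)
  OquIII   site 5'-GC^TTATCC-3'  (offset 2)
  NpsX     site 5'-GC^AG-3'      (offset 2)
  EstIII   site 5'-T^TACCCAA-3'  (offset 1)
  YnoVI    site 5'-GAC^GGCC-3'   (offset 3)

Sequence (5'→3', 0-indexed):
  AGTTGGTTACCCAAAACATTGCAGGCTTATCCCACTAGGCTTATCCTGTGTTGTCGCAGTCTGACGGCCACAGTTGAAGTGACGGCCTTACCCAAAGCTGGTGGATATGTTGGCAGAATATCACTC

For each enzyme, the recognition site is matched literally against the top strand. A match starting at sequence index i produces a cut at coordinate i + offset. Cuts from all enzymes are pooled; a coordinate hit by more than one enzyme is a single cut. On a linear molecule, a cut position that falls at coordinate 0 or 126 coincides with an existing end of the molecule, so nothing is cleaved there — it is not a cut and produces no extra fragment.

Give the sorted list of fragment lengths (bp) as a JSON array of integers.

[2,2,4,4,5,5,7,8,11,12,13,14,15,24]

Site scan:
  FykII GTTG/4: at [1, 49, 72, 108] ⇒ [5, 53, 76, 112]
  OquIII GCTTATCC/2: at [24, 38] ⇒ [26, 40]
  NpsX GCAG/2: at [20, 55, 112] ⇒ [22, 57, 114]
  EstIII TTACCCAA/1: at [6, 87] ⇒ [7, 88]
  YnoVI GACGGCC/3: at [62, 80] ⇒ [65, 83]

Pooled cuts: [5, 7, 22, 26, 40, 53, 57, 65, 76, 83, 88, 112, 114]

Fragment lengths:
  [0,5): 5 bp
  [5,7): 2 bp
  [7,22): 15 bp
  [22,26): 4 bp
  [26,40): 14 bp
  [40,53): 13 bp
  [53,57): 4 bp
  [57,65): 8 bp
  [65,76): 11 bp
  [76,83): 7 bp
  [83,88): 5 bp
  [88,112): 24 bp
  [112,114): 2 bp
  [114,126): 12 bp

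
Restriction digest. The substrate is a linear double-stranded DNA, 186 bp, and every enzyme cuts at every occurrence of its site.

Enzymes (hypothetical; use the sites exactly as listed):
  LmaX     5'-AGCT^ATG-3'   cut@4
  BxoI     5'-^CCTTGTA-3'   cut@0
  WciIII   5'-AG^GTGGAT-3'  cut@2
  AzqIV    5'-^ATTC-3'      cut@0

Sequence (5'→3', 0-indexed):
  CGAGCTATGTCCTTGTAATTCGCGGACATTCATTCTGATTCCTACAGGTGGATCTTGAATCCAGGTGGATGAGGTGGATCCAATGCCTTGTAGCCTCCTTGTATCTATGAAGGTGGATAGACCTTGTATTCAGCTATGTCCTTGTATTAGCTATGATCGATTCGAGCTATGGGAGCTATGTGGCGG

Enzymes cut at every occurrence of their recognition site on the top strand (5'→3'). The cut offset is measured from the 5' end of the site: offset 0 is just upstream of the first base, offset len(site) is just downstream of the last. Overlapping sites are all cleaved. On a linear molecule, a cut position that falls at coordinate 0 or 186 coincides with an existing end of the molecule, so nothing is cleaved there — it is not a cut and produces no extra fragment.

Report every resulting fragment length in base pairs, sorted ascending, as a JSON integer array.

Per-enzyme occurrences:
  LmaX AGCTATG/4: at [2, 131, 148, 164, 173] ⇒ [6, 135, 152, 168, 177]
  BxoI CCTTGTA/0: at [10, 85, 96, 121, 139] ⇒ [10, 85, 96, 121, 139]
  WciIII AGGTGGAT/2: at [45, 62, 71, 110] ⇒ [47, 64, 73, 112]
  AzqIV ATTC/0: at [17, 27, 31, 37, 127, 159] ⇒ [17, 27, 31, 37, 127, 159]

Pooled cuts: [6, 10, 17, 27, 31, 37, 47, 64, 73, 85, 96, 112, 121, 127, 135, 139, 152, 159, 168, 177]

Fragments:
  [0,6): 6 bp
  [6,10): 4 bp
  [10,17): 7 bp
  [17,27): 10 bp
  [27,31): 4 bp
  [31,37): 6 bp
  [37,47): 10 bp
  [47,64): 17 bp
  [64,73): 9 bp
  [73,85): 12 bp
  [85,96): 11 bp
  [96,112): 16 bp
  [112,121): 9 bp
  [121,127): 6 bp
  [127,135): 8 bp
  [135,139): 4 bp
  [139,152): 13 bp
  [152,159): 7 bp
  [159,168): 9 bp
  [168,177): 9 bp
  [177,186): 9 bp

[4,4,4,6,6,6,7,7,8,9,9,9,9,9,10,10,11,12,13,16,17]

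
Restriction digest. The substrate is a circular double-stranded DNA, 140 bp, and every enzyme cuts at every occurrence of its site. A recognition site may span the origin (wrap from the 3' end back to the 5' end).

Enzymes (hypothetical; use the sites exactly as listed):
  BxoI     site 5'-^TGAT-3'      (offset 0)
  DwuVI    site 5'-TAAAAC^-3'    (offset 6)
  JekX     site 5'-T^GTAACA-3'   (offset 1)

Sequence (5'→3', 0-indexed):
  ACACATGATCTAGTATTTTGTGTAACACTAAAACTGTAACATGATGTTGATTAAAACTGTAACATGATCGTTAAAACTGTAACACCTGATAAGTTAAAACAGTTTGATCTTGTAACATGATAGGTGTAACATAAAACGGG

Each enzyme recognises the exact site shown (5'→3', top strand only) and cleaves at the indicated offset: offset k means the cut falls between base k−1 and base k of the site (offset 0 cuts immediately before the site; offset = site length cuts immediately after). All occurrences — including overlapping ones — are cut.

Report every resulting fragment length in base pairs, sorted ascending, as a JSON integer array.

[1,1,1,4,6,6,6,6,7,8,8,8,10,12,13,13,14,16]

Scan for sites:
  BxoI (TGAT, off=0): starts [5, 41, 47, 64, 86, 104, 117] → cuts [5, 41, 47, 64, 86, 104, 117]
  DwuVI (TAAAAC, off=6): starts [28, 51, 71, 94, 131] → cuts [34, 57, 77, 100, 137]
  JekX (TGTAACA, off=1): starts [20, 34, 57, 77, 110, 124] → cuts [21, 35, 58, 78, 111, 125]

All cut coordinates (distinct, sorted): [5, 21, 34, 35, 41, 47, 57, 58, 64, 77, 78, 86, 100, 104, 111, 117, 125, 137]

Fragment lengths:
  5→21: 16 bp
  21→34: 13 bp
  34→35: 1 bp
  35→41: 6 bp
  41→47: 6 bp
  47→57: 10 bp
  57→58: 1 bp
  58→64: 6 bp
  64→77: 13 bp
  77→78: 1 bp
  78→86: 8 bp
  86→100: 14 bp
  100→104: 4 bp
  104→111: 7 bp
  111→117: 6 bp
  117→125: 8 bp
  125→137: 12 bp
  137→5 (wrap): 140-137+5 = 8 bp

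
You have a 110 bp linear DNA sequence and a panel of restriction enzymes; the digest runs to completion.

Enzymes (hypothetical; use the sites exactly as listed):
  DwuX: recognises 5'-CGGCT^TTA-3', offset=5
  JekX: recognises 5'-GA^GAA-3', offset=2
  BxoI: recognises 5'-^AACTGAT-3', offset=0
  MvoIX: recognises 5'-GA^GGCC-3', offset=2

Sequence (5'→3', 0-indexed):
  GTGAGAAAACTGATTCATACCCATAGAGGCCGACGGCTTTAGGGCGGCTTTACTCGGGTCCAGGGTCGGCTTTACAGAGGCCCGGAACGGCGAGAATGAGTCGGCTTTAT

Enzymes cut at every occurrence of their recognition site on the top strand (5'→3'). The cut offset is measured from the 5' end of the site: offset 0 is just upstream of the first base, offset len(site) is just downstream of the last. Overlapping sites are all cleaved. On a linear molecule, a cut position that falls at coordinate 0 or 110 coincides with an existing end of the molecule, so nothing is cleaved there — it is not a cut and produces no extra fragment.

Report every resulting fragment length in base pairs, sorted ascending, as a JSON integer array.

Site scan:
  DwuX CGGCTTTA/5: at [33, 44, 66, 101] ⇒ [38, 49, 71, 106]
  JekX GAGAA/2: at [2, 91] ⇒ [4, 93]
  BxoI AACTGAT/0: at [7] ⇒ [7]
  MvoIX GAGGCC/2: at [25, 76] ⇒ [27, 78]

Pooled cuts: [4, 7, 27, 38, 49, 71, 78, 93, 106]

Fragment lengths:
  [0,4): 4 bp
  [4,7): 3 bp
  [7,27): 20 bp
  [27,38): 11 bp
  [38,49): 11 bp
  [49,71): 22 bp
  [71,78): 7 bp
  [78,93): 15 bp
  [93,106): 13 bp
  [106,110): 4 bp

[3,4,4,7,11,11,13,15,20,22]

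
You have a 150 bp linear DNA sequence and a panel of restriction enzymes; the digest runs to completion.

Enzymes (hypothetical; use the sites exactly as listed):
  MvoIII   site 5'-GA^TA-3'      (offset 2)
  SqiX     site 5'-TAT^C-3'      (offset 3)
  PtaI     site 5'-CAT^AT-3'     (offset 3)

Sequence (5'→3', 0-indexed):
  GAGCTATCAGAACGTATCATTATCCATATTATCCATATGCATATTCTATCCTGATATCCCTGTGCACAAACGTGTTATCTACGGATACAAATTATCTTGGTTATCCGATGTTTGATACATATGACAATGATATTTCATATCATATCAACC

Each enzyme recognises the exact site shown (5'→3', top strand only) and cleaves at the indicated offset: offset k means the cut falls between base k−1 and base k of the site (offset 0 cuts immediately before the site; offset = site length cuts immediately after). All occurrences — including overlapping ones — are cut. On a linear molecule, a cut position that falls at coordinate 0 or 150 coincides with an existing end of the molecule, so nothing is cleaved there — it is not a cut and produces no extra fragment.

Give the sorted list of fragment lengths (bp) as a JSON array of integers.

Scan for sites:
  MvoIII (GATA, off=2): starts [52, 83, 113, 128] → cuts [54, 85, 115, 130]
  SqiX (TATC, off=3): starts [4, 14, 20, 29, 46, 54, 75, 92, 101, 137, 142] → cuts [7, 17, 23, 32, 49, 57, 78, 95, 104, 140, 145]
  PtaI (CATAT, off=3): starts [24, 33, 39, 117, 135, 140] → cuts [27, 36, 42, 120, 138, 143]

All cut coordinates (distinct, sorted): [7, 17, 23, 27, 32, 36, 42, 49, 54, 57, 78, 85, 95, 104, 115, 120, 130, 138, 140, 143, 145]

Fragments:
  [0,7): 7 bp
  [7,17): 10 bp
  [17,23): 6 bp
  [23,27): 4 bp
  [27,32): 5 bp
  [32,36): 4 bp
  [36,42): 6 bp
  [42,49): 7 bp
  [49,54): 5 bp
  [54,57): 3 bp
  [57,78): 21 bp
  [78,85): 7 bp
  [85,95): 10 bp
  [95,104): 9 bp
  [104,115): 11 bp
  [115,120): 5 bp
  [120,130): 10 bp
  [130,138): 8 bp
  [138,140): 2 bp
  [140,143): 3 bp
  [143,145): 2 bp
  [145,150): 5 bp

[2,2,3,3,4,4,5,5,5,5,6,6,7,7,7,8,9,10,10,10,11,21]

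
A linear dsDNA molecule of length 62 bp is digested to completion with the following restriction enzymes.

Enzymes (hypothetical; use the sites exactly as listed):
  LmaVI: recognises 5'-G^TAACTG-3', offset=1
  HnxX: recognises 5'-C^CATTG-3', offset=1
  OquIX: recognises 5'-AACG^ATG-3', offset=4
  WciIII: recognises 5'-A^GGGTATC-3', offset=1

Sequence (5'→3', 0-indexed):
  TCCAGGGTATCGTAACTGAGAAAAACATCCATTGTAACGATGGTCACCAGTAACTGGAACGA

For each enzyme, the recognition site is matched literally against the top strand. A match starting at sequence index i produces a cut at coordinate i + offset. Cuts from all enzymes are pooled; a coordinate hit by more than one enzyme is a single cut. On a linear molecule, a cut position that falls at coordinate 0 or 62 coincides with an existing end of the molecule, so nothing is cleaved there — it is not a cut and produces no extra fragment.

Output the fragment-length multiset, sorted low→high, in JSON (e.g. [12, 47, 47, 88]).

[4,8,10,11,12,17]

Per-enzyme occurrences:
  LmaVI (GTAACTG, off=1): starts [11, 49] → cuts [12, 50]
  HnxX (CCATTG, off=1): starts [28] → cuts [29]
  OquIX (AACGATG, off=4): starts [35] → cuts [39]
  WciIII (AGGGTATC, off=1): starts [3] → cuts [4]

Pooled cuts: [4, 12, 29, 39, 50]

Fragments:
  [0,4): 4 bp
  [4,12): 8 bp
  [12,29): 17 bp
  [29,39): 10 bp
  [39,50): 11 bp
  [50,62): 12 bp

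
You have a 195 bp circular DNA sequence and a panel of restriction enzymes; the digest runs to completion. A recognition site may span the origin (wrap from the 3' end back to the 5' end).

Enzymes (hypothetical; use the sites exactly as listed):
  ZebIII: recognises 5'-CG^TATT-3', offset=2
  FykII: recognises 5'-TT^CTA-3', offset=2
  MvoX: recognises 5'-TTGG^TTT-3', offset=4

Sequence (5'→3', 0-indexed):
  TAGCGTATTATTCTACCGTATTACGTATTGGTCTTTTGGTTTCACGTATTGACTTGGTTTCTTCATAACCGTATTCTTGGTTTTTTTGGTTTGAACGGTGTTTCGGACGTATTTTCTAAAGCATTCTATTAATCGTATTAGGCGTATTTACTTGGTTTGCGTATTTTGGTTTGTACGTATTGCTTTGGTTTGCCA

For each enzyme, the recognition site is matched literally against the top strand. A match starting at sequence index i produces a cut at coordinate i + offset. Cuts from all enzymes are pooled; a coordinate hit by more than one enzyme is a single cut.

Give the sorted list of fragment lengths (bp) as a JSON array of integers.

[6,6,6,7,7,7,8,8,9,9,9,10,10,11,11,11,12,14,14,20]

Scan for sites:
  ZebIII (CGTATT, off=2): starts [3, 16, 23, 44, 69, 107, 133, 142, 159, 175] → cuts [5, 18, 25, 46, 71, 109, 135, 144, 161, 177]
  FykII (TTCTA, off=2): starts [10, 113, 123] → cuts [12, 115, 125]
  MvoX (TTGGTTT, off=4): starts [35, 53, 76, 85, 151, 165, 184] → cuts [39, 57, 80, 89, 155, 169, 188]

All cut coordinates (distinct, sorted): [5, 12, 18, 25, 39, 46, 57, 71, 80, 89, 109, 115, 125, 135, 144, 155, 161, 169, 177, 188]

Fragments:
  5→12: 7 bp
  12→18: 6 bp
  18→25: 7 bp
  25→39: 14 bp
  39→46: 7 bp
  46→57: 11 bp
  57→71: 14 bp
  71→80: 9 bp
  80→89: 9 bp
  89→109: 20 bp
  109→115: 6 bp
  115→125: 10 bp
  125→135: 10 bp
  135→144: 9 bp
  144→155: 11 bp
  155→161: 6 bp
  161→169: 8 bp
  169→177: 8 bp
  177→188: 11 bp
  188→5 (wrap): 195-188+5 = 12 bp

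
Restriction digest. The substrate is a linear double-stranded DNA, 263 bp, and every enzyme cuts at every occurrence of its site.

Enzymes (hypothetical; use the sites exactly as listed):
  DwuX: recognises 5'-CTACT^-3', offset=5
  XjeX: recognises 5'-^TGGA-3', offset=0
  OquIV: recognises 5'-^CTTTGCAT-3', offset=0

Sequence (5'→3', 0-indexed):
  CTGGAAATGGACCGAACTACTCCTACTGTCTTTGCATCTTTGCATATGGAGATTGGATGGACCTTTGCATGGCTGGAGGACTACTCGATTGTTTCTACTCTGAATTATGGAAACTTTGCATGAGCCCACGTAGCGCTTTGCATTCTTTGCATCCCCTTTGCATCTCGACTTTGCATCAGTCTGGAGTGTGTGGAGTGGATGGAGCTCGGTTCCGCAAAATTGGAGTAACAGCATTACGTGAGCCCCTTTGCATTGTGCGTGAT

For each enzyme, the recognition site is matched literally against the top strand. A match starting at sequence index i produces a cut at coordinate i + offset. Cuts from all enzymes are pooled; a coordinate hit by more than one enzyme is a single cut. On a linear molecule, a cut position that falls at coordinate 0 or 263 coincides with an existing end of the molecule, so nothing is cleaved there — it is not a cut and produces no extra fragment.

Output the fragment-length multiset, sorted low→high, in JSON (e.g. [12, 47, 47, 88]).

[1,2,4,4,5,5,6,6,6,7,8,8,9,9,9,11,11,12,13,13,14,14,18,21,22,25]

Scan for sites:
  DwuX CTACT/5: at [16, 22, 80, 94] ⇒ [21, 27, 85, 99]
  XjeX TGGA/0: at [1, 7, 46, 53, 57, 73, 107, 181, 190, 195, 199, 220] ⇒ [1, 7, 46, 53, 57, 73, 107, 181, 190, 195, 199, 220]
  OquIV CTTTGCAT/0: at [29, 37, 62, 113, 135, 144, 155, 168, 245] ⇒ [29, 37, 62, 113, 135, 144, 155, 168, 245]

All cut coordinates (distinct, sorted): [1, 7, 21, 27, 29, 37, 46, 53, 57, 62, 73, 85, 99, 107, 113, 135, 144, 155, 168, 181, 190, 195, 199, 220, 245]

Fragment lengths:
  [0,1): 1 bp
  [1,7): 6 bp
  [7,21): 14 bp
  [21,27): 6 bp
  [27,29): 2 bp
  [29,37): 8 bp
  [37,46): 9 bp
  [46,53): 7 bp
  [53,57): 4 bp
  [57,62): 5 bp
  [62,73): 11 bp
  [73,85): 12 bp
  [85,99): 14 bp
  [99,107): 8 bp
  [107,113): 6 bp
  [113,135): 22 bp
  [135,144): 9 bp
  [144,155): 11 bp
  [155,168): 13 bp
  [168,181): 13 bp
  [181,190): 9 bp
  [190,195): 5 bp
  [195,199): 4 bp
  [199,220): 21 bp
  [220,245): 25 bp
  [245,263): 18 bp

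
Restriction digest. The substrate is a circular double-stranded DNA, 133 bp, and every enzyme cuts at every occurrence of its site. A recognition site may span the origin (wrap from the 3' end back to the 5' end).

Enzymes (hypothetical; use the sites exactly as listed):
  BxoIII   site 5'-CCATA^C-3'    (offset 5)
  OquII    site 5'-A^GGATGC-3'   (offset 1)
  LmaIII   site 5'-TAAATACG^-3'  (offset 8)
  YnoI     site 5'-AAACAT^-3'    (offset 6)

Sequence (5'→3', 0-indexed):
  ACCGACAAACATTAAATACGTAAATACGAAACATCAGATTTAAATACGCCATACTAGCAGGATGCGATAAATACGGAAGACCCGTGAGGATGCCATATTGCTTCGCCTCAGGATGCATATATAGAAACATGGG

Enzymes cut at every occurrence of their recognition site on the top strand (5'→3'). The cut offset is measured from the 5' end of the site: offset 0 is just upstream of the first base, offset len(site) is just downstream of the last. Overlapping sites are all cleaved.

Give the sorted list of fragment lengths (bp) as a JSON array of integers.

Scan for sites:
  BxoIII (CCATAC, off=5): starts [48] → cuts [53]
  OquII (AGGATGC, off=1): starts [58, 86, 109] → cuts [59, 87, 110]
  LmaIII (TAAATACG, off=8): starts [12, 20, 40, 67] → cuts [20, 28, 48, 75]
  YnoI (AAACAT, off=6): starts [6, 28, 124] → cuts [12, 34, 130]

All cut coordinates (distinct, sorted): [12, 20, 28, 34, 48, 53, 59, 75, 87, 110, 130]

Fragments:
  12→20: 8 bp
  20→28: 8 bp
  28→34: 6 bp
  34→48: 14 bp
  48→53: 5 bp
  53→59: 6 bp
  59→75: 16 bp
  75→87: 12 bp
  87→110: 23 bp
  110→130: 20 bp
  130→12 (wrap): 133-130+12 = 15 bp

[5,6,6,8,8,12,14,15,16,20,23]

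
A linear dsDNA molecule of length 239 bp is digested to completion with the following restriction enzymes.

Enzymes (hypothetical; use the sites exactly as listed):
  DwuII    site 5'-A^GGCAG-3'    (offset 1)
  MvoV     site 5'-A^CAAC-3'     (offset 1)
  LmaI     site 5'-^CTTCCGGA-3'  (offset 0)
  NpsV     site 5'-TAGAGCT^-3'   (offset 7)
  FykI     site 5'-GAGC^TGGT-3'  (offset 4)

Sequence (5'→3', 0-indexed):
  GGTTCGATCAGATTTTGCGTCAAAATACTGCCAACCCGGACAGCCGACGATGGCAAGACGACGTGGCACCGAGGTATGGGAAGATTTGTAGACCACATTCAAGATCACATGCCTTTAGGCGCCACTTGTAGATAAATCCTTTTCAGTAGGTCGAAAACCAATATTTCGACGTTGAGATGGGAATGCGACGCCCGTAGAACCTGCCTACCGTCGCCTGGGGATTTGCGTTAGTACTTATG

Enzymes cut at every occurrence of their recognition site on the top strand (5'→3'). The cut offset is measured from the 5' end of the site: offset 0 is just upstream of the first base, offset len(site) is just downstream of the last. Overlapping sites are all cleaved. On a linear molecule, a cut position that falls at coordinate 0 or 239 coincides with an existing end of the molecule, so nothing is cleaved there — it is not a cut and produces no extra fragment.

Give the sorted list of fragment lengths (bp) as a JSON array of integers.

Per-enzyme occurrences:
  DwuII (AGGCAG, off=1): no sites
  MvoV (ACAAC, off=1): no sites
  LmaI (CTTCCGGA, off=0): no sites
  NpsV (TAGAGCT, off=7): no sites
  FykI (GAGCTGGT, off=4): no sites

All cut coordinates (distinct, sorted): ∅

Fragments:
  no cuts → one linear fragment of 239 bp

[239]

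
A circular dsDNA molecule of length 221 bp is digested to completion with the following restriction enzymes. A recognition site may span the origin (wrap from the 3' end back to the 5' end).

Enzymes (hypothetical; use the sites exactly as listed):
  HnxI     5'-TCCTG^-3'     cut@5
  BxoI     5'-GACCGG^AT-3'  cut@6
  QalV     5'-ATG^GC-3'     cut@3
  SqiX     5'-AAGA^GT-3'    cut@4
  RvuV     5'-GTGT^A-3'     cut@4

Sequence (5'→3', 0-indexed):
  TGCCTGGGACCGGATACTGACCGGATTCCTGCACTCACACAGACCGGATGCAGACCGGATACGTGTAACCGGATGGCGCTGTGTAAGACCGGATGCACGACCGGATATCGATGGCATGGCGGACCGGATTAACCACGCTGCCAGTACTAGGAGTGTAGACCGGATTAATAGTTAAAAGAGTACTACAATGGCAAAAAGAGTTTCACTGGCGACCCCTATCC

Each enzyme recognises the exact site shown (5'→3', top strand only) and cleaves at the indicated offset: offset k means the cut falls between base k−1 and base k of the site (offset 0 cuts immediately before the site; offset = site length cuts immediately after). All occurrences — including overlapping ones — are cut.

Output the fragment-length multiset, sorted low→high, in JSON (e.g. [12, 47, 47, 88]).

Scan for sites:
  HnxI TCCTG/5: at [26, 218] ⇒ [2, 31]
  BxoI GACCGGAT/6: at [7, 18, 41, 52, 86, 98, 121, 157] ⇒ [13, 24, 47, 58, 92, 104, 127, 163]
  QalV ATGGC/3: at [72, 110, 115, 187] ⇒ [75, 113, 118, 190]
  SqiX AAGAGT/4: at [175, 195] ⇒ [179, 199]
  RvuV GTGTA/4: at [62, 80, 152] ⇒ [66, 84, 156]

All cut coordinates (distinct, sorted): [2, 13, 24, 31, 47, 58, 66, 75, 84, 92, 104, 113, 118, 127, 156, 163, 179, 190, 199]

Fragment lengths:
  2→13: 11 bp
  13→24: 11 bp
  24→31: 7 bp
  31→47: 16 bp
  47→58: 11 bp
  58→66: 8 bp
  66→75: 9 bp
  75→84: 9 bp
  84→92: 8 bp
  92→104: 12 bp
  104→113: 9 bp
  113→118: 5 bp
  118→127: 9 bp
  127→156: 29 bp
  156→163: 7 bp
  163→179: 16 bp
  179→190: 11 bp
  190→199: 9 bp
  199→2 (wrap): 221-199+2 = 24 bp

[5,7,7,8,8,9,9,9,9,9,11,11,11,11,12,16,16,24,29]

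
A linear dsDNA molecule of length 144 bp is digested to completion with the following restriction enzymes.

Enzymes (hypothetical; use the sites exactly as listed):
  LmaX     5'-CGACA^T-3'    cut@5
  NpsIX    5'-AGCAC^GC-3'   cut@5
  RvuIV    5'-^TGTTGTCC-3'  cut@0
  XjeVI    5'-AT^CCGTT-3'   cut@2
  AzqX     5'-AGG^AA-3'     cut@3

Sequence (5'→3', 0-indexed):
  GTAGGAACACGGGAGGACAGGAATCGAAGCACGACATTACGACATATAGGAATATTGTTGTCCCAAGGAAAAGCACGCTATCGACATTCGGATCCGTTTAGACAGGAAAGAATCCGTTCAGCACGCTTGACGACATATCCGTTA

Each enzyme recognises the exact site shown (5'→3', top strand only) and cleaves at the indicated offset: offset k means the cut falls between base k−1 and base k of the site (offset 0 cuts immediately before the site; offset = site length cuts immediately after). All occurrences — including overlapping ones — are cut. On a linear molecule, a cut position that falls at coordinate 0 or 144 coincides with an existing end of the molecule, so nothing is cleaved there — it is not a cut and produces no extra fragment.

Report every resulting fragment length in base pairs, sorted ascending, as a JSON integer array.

Site scan:
  LmaX CGACAT/5: at [31, 39, 81, 130] ⇒ [36, 44, 86, 135]
  NpsIX AGCACGC/5: at [71, 119] ⇒ [76, 124]
  RvuIV TGTTGTCC/0: at [55] ⇒ [55]
  XjeVI ATCCGTT/2: at [91, 111, 136] ⇒ [93, 113, 138]
  AzqX AGGAA/3: at [2, 18, 47, 65, 103] ⇒ [5, 21, 50, 68, 106]

Pooled cuts: [5, 21, 36, 44, 50, 55, 68, 76, 86, 93, 106, 113, 124, 135, 138]

Fragments:
  [0,5): 5 bp
  [5,21): 16 bp
  [21,36): 15 bp
  [36,44): 8 bp
  [44,50): 6 bp
  [50,55): 5 bp
  [55,68): 13 bp
  [68,76): 8 bp
  [76,86): 10 bp
  [86,93): 7 bp
  [93,106): 13 bp
  [106,113): 7 bp
  [113,124): 11 bp
  [124,135): 11 bp
  [135,138): 3 bp
  [138,144): 6 bp

[3,5,5,6,6,7,7,8,8,10,11,11,13,13,15,16]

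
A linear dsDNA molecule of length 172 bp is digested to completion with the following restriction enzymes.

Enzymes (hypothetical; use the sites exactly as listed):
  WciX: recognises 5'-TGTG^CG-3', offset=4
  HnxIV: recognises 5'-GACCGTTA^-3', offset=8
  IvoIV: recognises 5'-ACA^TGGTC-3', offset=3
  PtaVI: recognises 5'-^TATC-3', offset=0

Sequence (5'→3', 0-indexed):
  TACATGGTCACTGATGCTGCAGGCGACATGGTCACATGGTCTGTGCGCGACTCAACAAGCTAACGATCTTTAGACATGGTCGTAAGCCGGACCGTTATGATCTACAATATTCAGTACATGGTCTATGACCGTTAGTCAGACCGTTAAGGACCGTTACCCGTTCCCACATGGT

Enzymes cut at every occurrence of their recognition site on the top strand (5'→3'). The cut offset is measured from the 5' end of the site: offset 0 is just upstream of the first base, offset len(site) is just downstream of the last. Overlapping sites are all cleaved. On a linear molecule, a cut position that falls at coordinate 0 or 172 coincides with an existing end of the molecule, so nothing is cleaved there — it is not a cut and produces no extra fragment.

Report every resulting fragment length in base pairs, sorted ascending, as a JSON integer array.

[4,8,9,10,12,16,16,21,21,24,31]

Site scan:
  WciX (TGTGCG, off=4): starts [41] → cuts [45]
  HnxIV (GACCGTTA, off=8): starts [89, 126, 138, 148] → cuts [97, 134, 146, 156]
  IvoIV (ACATGGTC, off=3): starts [1, 25, 33, 73, 115] → cuts [4, 28, 36, 76, 118]
  PtaVI (TATC, off=0): no sites

All cut coordinates (distinct, sorted): [4, 28, 36, 45, 76, 97, 118, 134, 146, 156]

Fragment lengths:
  [0,4): 4 bp
  [4,28): 24 bp
  [28,36): 8 bp
  [36,45): 9 bp
  [45,76): 31 bp
  [76,97): 21 bp
  [97,118): 21 bp
  [118,134): 16 bp
  [134,146): 12 bp
  [146,156): 10 bp
  [156,172): 16 bp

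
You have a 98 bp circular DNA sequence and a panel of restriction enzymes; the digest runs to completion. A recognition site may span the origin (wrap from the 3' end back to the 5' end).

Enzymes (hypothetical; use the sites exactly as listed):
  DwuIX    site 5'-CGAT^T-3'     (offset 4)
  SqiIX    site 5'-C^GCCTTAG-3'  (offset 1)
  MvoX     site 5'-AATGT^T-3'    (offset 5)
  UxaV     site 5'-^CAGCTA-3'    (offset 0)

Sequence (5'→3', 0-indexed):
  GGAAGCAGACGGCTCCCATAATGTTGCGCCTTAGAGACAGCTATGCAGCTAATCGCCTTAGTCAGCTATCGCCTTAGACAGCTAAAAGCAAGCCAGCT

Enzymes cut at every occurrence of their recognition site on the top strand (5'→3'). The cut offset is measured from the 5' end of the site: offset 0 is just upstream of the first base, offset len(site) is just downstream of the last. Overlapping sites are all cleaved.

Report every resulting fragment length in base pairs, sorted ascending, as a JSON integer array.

Per-enzyme occurrences:
  DwuIX (CGATT, off=4): no sites
  SqiIX CGCCTTAG/1: at [26, 53, 69] ⇒ [27, 54, 70]
  MvoX AATGTT/5: at [19] ⇒ [24]
  UxaV CAGCTA/0: at [37, 45, 62, 78] ⇒ [37, 45, 62, 78]

All cut coordinates (distinct, sorted): [24, 27, 37, 45, 54, 62, 70, 78]

Fragments:
  24→27: 3 bp
  27→37: 10 bp
  37→45: 8 bp
  45→54: 9 bp
  54→62: 8 bp
  62→70: 8 bp
  70→78: 8 bp
  78→24 (wrap): 98-78+24 = 44 bp

[3,8,8,8,8,9,10,44]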